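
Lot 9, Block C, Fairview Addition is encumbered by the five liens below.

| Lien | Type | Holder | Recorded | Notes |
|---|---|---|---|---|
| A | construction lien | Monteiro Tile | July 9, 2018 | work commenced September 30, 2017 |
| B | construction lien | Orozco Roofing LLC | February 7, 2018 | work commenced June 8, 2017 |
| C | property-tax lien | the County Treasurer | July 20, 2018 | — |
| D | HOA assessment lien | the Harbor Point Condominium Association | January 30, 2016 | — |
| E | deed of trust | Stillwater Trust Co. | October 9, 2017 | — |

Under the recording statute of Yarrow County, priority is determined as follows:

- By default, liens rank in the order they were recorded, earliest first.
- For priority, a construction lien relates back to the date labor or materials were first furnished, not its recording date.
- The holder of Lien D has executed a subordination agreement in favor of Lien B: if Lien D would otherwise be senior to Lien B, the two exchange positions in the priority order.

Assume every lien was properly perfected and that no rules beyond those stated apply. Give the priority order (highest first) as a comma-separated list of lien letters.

B, D, A, E, C

Effective dates: A's effective date is September 30, 2017, when work began; B is treated as recorded June 8, 2017, the work-commencement date.
Ordering by effective date: D (January 30, 2016), B (June 8, 2017), A (September 30, 2017), E (October 9, 2017), C (July 20, 2018).
D is senior to B before the subordination, so the two trade places.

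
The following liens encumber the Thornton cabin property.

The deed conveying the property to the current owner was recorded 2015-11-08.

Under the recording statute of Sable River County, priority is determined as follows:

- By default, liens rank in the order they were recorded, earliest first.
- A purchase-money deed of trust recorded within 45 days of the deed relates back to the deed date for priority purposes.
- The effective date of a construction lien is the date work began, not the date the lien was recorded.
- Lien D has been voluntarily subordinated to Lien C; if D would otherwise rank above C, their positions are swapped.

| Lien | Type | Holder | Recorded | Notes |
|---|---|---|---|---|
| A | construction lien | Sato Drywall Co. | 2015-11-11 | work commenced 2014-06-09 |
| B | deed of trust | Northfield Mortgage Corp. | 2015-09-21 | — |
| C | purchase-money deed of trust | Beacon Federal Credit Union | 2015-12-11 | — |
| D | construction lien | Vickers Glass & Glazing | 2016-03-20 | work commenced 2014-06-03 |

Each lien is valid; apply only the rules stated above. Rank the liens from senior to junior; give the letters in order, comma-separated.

Effective dates: A relates back to 2014-06-09 (work commenced); C's effective date is the deed date, 2015-11-08; D's effective date is 2014-06-03, when work began.
Sorted by effective date: D (2014-06-03), A (2014-06-09), B (2015-09-21), C (2015-11-08).
The subordination applies — D was senior to C — so D and C swap.

C, A, B, D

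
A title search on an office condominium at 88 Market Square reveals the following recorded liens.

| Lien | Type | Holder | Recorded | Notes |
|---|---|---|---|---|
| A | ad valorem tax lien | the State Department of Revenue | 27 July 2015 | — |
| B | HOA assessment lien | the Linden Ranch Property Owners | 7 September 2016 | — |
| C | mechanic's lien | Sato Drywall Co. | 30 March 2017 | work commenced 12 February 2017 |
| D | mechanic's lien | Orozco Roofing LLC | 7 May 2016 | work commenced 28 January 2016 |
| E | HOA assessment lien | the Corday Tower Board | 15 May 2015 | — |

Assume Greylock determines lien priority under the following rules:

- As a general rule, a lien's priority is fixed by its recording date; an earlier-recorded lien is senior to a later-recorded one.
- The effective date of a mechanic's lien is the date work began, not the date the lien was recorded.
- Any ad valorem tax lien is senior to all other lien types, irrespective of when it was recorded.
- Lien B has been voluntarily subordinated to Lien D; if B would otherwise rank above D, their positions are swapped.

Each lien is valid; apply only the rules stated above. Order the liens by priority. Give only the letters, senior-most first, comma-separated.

First, effective dates: C relates back to 12 February 2017 (work commenced); D is treated as recorded 28 January 2016, the work-commencement date.
A, as an ad valorem tax lien, has superpriority and ranks first.
Ordering the rest by effective date: E (15 May 2015), D (28 January 2016), B (7 September 2016), C (12 February 2017).
B already ranks below D; the subordination has no effect.

A, E, D, B, C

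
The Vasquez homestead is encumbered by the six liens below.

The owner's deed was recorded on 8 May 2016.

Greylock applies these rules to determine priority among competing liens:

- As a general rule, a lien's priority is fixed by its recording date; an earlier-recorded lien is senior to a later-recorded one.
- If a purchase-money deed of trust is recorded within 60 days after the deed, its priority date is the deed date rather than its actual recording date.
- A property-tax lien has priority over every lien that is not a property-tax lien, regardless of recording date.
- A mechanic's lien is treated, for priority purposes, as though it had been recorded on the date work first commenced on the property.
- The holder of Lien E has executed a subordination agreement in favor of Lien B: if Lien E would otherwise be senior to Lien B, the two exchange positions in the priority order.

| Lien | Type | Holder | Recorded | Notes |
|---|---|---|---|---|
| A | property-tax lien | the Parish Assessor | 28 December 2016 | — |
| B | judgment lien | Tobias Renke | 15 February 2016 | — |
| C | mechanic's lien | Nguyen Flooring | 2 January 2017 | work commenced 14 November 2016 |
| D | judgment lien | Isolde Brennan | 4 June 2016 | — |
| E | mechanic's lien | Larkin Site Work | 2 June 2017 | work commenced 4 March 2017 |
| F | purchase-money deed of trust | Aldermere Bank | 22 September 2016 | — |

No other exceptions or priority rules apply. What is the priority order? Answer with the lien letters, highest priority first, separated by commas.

A, B, D, F, C, E

First, effective dates: C is treated as recorded 14 November 2016, the work-commencement date; E's effective date is 4 March 2017, when work began; F missed the 60-day window (137 days after the deed), so its recording date stands.
As a property-tax lien, A is senior to every other lien.
Remaining liens by effective date: B (15 February 2016), D (4 June 2016), F (22 September 2016), C (14 November 2016), E (4 March 2017).
E already ranks below B; the subordination has no effect.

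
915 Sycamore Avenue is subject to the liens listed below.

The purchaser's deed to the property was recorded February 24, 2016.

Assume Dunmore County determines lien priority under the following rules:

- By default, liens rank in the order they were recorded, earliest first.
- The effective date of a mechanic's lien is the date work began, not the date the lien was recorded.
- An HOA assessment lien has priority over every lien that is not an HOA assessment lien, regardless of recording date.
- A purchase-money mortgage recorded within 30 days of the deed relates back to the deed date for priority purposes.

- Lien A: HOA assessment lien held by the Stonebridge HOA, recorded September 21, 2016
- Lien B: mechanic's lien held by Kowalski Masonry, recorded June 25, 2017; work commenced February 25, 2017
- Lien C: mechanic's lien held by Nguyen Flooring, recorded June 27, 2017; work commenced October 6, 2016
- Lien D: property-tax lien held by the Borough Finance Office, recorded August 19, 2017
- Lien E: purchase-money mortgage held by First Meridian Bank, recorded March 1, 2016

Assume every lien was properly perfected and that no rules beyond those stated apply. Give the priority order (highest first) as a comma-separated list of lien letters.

Adjusting effective dates: B relates back to February 25, 2017 (work commenced); C's effective date is October 6, 2016, when work began; E was recorded within the 30-day window, so its effective date is the deed date February 24, 2016.
A is an HOA assessment lien and takes priority over every other lien.
Remaining liens by effective date: E (February 24, 2016), C (October 6, 2016), B (February 25, 2017), D (August 19, 2017).

A, E, C, B, D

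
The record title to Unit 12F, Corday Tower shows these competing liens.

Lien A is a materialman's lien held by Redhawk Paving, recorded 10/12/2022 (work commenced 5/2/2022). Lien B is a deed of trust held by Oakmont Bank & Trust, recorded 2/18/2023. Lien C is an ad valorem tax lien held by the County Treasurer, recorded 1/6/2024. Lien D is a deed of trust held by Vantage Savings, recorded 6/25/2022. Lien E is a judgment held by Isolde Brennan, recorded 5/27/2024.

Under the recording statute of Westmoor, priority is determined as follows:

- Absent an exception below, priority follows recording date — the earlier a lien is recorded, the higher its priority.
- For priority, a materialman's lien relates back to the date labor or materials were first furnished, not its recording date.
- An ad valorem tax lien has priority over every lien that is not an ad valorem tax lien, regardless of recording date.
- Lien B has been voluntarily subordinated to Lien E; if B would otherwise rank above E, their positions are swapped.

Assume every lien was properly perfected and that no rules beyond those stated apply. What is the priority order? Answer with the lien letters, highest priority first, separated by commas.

C, A, D, E, B

Effective dates: A is treated as recorded 5/2/2022, the work-commencement date.
C is an ad valorem tax lien and takes priority over every other lien.
Ordering the rest by effective date: A (5/2/2022), D (6/25/2022), B (2/18/2023), E (5/27/2024).
The subordination applies — B was senior to E — so B and E swap.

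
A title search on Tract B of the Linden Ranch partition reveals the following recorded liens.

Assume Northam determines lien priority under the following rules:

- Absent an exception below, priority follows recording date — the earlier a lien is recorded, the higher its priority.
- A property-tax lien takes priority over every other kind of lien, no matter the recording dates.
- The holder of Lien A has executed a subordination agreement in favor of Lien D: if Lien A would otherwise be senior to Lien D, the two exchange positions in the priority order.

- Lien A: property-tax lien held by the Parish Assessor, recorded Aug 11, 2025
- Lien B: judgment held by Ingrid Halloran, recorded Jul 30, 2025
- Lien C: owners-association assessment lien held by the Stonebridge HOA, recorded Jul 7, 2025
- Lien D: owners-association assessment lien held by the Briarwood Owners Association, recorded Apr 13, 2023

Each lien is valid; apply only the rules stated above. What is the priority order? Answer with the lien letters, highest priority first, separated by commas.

As a property-tax lien, A is senior to every other lien.
The other liens, earliest effective date first: D (Apr 13, 2023), C (Jul 7, 2025), B (Jul 30, 2025).
The subordination applies — A was senior to D — so A and D swap.

D, A, C, B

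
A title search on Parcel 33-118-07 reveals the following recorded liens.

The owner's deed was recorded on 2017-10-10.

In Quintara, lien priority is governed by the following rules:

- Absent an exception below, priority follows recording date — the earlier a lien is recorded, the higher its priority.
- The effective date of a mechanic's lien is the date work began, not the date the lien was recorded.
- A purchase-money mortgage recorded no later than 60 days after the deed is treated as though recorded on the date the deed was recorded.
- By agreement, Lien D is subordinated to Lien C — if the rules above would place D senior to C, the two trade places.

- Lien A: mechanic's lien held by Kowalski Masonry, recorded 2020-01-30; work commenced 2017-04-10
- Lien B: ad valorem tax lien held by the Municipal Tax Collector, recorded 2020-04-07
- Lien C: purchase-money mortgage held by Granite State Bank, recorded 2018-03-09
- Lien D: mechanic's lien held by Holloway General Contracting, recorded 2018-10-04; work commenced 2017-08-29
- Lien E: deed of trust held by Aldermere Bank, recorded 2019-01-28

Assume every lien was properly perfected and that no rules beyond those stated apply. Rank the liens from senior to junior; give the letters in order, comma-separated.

Effective dates after the stated exceptions: A relates back to 2017-04-10 (work commenced); C was recorded 150 days after the deed, outside the 60-day window, so it keeps its recording date; D is treated as recorded 2017-08-29, the work-commencement date.
Ordering by effective date: A (2017-04-10), D (2017-08-29), C (2018-03-09), E (2019-01-28), B (2020-04-07).
D is senior to C before the subordination, so the two trade places.

A, C, D, E, B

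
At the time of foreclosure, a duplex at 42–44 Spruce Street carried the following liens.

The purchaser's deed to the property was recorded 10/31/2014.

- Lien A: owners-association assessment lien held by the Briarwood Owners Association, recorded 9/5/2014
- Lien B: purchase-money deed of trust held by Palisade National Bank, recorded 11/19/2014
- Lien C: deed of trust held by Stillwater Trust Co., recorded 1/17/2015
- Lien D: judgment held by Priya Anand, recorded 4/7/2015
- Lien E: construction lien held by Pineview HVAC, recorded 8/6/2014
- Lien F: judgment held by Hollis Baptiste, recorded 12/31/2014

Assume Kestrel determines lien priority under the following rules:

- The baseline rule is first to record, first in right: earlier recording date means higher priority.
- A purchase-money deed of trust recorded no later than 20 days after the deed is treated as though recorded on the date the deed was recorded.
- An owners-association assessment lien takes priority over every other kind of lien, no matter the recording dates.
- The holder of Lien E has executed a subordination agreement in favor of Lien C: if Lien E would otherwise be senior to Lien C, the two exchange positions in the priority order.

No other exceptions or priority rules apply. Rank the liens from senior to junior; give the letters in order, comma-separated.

A, C, B, F, E, D

First, effective dates: B relates back to the deed date 10/31/2014.
A, as an owners-association assessment lien, has superpriority and ranks first.
Among the remaining liens, by effective date: E (8/6/2014), B (10/31/2014), F (12/31/2014), C (1/17/2015), D (4/7/2015).
E would otherwise be senior to C, so under the subordination agreement E and C exchange positions.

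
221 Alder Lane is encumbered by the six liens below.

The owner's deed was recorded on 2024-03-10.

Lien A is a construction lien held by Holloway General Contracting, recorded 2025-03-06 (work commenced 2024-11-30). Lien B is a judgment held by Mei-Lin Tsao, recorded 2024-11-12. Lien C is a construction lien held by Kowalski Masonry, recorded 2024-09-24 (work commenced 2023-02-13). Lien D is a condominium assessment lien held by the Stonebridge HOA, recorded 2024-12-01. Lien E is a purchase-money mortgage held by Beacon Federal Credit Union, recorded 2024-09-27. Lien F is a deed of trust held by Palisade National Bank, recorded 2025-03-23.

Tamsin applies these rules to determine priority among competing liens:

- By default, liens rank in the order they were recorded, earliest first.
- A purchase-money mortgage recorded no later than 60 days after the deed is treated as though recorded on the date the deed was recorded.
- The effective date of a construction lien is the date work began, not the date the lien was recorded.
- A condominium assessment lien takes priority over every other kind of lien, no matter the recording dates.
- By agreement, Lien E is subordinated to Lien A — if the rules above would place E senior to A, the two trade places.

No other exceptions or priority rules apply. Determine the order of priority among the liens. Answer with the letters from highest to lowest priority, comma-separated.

D, C, A, B, E, F

Effective dates: A relates back to 2024-11-30 (work commenced); C relates back to 2023-02-13 (work commenced); E missed the 60-day window (201 days after the deed), so its recording date stands.
D is a condominium assessment lien, so it outranks all other liens regardless of date.
Among the remaining liens, by effective date: C (2023-02-13), E (2024-09-27), B (2024-11-12), A (2024-11-30), F (2025-03-23).
E is senior to A before the subordination, so the two trade places.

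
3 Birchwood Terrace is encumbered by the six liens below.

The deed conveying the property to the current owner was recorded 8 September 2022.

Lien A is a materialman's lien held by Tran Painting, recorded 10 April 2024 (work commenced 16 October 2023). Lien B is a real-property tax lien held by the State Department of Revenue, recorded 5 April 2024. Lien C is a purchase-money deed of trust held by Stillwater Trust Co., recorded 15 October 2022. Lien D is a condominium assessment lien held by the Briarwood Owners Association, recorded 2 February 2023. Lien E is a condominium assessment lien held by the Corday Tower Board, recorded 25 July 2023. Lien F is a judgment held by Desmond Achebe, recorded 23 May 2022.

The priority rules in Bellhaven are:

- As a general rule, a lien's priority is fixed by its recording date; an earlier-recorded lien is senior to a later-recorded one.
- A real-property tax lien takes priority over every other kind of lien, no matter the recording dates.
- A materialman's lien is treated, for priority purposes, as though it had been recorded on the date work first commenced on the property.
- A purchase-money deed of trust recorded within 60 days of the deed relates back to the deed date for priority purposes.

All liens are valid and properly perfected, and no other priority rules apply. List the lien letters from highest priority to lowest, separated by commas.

Effective dates after the stated exceptions: A's effective date is 16 October 2023, when work began; C's effective date is the deed date, 8 September 2022.
B is a real-property tax lien, so it outranks all other liens regardless of date.
The other liens, earliest effective date first: F (23 May 2022), C (8 September 2022), D (2 February 2023), E (25 July 2023), A (16 October 2023).

B, F, C, D, E, A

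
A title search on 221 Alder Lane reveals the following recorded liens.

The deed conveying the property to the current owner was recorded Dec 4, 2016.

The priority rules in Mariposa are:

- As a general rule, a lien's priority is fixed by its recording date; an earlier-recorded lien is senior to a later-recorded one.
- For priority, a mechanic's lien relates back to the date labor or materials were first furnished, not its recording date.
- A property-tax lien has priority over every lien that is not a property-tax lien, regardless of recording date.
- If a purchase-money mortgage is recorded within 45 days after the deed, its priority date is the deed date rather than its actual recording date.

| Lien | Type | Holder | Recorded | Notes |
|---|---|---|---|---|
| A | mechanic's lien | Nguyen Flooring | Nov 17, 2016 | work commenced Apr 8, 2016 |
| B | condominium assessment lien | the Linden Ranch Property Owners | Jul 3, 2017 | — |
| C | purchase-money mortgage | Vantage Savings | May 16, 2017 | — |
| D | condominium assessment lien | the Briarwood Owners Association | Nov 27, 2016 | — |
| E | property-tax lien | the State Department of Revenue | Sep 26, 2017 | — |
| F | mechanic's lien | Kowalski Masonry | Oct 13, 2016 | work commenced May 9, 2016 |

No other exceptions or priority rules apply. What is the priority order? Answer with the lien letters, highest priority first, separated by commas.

E, A, F, D, C, B

First, effective dates: A's effective date is Apr 8, 2016, when work began; C was recorded 163 days after the deed — beyond 45 days — so no relation-back applies; F's effective date is May 9, 2016, when work began.
E is a property-tax lien and takes priority over every other lien.
Remaining liens by effective date: A (Apr 8, 2016), F (May 9, 2016), D (Nov 27, 2016), C (May 16, 2017), B (Jul 3, 2017).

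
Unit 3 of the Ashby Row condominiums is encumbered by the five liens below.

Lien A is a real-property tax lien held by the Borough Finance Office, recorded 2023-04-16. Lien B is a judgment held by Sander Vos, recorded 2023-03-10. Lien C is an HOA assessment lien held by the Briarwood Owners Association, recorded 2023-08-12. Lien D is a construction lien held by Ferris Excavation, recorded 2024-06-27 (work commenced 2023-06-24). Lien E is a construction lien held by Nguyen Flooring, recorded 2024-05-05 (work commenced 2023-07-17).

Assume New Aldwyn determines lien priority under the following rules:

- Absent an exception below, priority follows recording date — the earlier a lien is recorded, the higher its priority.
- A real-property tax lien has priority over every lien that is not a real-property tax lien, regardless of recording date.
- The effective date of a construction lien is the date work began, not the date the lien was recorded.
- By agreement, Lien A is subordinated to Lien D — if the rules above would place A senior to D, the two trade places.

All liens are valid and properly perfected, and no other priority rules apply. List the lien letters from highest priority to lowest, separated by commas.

D, B, A, E, C

Effective dates: D is treated as recorded 2023-06-24, the work-commencement date; E relates back to 2023-07-17 (work commenced).
A, as a real-property tax lien, has superpriority and ranks first.
The other liens, earliest effective date first: B (2023-03-10), D (2023-06-24), E (2023-07-17), C (2023-08-12).
Because A would otherwise rank above D, the subordination swaps them.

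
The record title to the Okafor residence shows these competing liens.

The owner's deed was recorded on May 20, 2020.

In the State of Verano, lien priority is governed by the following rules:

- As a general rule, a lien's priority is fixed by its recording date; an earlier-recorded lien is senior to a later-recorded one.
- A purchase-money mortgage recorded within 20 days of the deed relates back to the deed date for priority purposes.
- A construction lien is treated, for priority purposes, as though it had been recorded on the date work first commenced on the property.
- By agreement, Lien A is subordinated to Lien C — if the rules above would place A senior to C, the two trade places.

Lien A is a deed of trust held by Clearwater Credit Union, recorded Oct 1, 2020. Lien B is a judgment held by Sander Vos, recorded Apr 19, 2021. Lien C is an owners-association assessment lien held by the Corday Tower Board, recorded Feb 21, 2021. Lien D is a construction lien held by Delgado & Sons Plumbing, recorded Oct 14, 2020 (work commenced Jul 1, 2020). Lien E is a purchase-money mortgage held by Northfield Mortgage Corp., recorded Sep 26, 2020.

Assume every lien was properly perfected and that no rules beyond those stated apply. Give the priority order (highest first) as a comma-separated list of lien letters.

Effective dates: D relates back to Jul 1, 2020 (work commenced); E missed the 20-day window (129 days after the deed), so its recording date stands.
Sorted by effective date: D (Jul 1, 2020), E (Sep 26, 2020), A (Oct 1, 2020), C (Feb 21, 2021), B (Apr 19, 2021).
Because A would otherwise rank above C, the subordination swaps them.

D, E, C, A, B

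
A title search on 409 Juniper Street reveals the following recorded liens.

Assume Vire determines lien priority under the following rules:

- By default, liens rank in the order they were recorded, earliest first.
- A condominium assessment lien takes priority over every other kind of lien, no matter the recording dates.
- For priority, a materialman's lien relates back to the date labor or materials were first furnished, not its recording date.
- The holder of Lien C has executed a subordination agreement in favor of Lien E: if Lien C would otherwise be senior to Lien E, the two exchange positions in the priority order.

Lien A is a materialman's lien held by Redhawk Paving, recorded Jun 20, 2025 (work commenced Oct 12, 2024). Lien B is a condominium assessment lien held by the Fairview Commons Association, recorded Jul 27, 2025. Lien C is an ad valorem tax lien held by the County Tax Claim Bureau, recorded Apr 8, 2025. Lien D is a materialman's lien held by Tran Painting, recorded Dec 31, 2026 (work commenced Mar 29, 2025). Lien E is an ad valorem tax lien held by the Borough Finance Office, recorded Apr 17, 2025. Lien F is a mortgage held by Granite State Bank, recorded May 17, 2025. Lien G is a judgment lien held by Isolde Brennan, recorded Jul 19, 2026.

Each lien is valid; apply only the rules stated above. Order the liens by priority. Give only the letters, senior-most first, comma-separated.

Adjusting effective dates: A's effective date is Oct 12, 2024, when work began; D's effective date is Mar 29, 2025, when work began.
B is a condominium assessment lien and takes priority over every other lien.
Among the remaining liens, by effective date: A (Oct 12, 2024), D (Mar 29, 2025), C (Apr 8, 2025), E (Apr 17, 2025), F (May 17, 2025), G (Jul 19, 2026).
C would otherwise be senior to E, so under the subordination agreement C and E exchange positions.

B, A, D, E, C, F, G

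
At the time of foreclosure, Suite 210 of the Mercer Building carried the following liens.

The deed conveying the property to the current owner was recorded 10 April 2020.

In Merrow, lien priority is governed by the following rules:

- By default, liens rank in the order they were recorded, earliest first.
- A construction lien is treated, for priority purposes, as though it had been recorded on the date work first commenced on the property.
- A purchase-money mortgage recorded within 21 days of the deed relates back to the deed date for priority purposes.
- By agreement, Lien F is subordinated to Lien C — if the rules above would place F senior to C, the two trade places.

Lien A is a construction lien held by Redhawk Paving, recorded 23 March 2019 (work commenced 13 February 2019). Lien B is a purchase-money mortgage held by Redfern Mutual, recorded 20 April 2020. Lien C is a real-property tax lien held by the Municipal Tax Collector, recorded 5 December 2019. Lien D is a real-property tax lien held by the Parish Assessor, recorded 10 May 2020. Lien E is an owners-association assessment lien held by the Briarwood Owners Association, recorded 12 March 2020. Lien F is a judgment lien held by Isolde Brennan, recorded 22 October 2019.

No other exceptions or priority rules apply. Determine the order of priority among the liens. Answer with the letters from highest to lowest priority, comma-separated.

A, C, F, E, B, D

Adjusting effective dates: A's effective date is 13 February 2019, when work began; B's effective date is the deed date, 10 April 2020.
By effective date, earliest first: A (13 February 2019), F (22 October 2019), C (5 December 2019), E (12 March 2020), B (10 April 2020), D (10 May 2020).
F is senior to C before the subordination, so the two trade places.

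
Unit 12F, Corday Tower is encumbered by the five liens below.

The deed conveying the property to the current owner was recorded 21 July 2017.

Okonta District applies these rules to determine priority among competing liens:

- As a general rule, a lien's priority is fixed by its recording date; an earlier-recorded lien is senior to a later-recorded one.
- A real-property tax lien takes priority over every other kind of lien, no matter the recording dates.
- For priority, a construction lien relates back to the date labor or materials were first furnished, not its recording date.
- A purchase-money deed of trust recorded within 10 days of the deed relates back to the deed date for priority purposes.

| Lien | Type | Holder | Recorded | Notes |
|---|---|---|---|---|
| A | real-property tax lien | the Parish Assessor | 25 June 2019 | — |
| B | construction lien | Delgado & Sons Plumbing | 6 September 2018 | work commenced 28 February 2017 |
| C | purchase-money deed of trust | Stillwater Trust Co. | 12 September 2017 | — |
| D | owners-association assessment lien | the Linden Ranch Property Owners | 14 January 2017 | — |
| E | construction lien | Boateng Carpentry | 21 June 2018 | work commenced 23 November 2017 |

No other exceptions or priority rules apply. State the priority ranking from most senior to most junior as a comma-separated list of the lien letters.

A, D, B, C, E

Effective dates after the stated exceptions: B relates back to 28 February 2017 (work commenced); C was recorded 53 days after the deed — beyond 10 days — so no relation-back applies; E is treated as recorded 23 November 2017, the work-commencement date.
A is a real-property tax lien and takes priority over every other lien.
Among the remaining liens, by effective date: D (14 January 2017), B (28 February 2017), C (12 September 2017), E (23 November 2017).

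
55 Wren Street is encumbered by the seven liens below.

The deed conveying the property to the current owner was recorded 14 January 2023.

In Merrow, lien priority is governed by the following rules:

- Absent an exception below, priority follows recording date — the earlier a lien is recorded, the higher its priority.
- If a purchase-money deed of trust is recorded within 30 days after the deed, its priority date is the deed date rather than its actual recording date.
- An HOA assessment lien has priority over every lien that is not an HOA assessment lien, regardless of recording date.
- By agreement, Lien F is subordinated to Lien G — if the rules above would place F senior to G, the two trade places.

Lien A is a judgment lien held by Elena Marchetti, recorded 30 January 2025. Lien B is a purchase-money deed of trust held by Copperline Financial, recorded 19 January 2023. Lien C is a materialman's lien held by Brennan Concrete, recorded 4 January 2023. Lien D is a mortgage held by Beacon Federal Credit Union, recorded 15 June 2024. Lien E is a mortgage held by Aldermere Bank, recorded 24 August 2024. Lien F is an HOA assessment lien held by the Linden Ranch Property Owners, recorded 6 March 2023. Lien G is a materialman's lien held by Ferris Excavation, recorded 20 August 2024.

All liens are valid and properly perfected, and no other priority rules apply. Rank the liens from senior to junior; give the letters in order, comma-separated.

G, C, B, D, F, E, A

Effective dates: B relates back to the deed date 14 January 2023.
As an HOA assessment lien, F is senior to every other lien.
Among the remaining liens, by effective date: C (4 January 2023), B (14 January 2023), D (15 June 2024), G (20 August 2024), E (24 August 2024), A (30 January 2025).
The subordination applies — F was senior to G — so F and G swap.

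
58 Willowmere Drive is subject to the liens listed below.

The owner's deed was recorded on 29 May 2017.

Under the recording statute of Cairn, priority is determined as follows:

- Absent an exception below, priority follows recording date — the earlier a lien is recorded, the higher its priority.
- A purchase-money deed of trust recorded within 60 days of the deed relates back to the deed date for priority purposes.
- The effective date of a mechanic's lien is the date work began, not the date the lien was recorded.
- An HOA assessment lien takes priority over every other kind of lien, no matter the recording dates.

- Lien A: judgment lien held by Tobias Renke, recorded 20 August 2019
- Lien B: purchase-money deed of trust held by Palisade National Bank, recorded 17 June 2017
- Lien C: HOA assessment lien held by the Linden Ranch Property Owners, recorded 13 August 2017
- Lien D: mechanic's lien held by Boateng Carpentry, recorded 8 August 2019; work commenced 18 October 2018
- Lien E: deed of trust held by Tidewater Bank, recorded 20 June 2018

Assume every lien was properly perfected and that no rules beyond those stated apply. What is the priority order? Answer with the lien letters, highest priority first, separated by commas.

C, B, E, D, A

Effective dates after the stated exceptions: B was recorded within the 60-day window, so its effective date is the deed date 29 May 2017; D's effective date is 18 October 2018, when work began.
C is an HOA assessment lien and takes priority over every other lien.
Remaining liens by effective date: B (29 May 2017), E (20 June 2018), D (18 October 2018), A (20 August 2019).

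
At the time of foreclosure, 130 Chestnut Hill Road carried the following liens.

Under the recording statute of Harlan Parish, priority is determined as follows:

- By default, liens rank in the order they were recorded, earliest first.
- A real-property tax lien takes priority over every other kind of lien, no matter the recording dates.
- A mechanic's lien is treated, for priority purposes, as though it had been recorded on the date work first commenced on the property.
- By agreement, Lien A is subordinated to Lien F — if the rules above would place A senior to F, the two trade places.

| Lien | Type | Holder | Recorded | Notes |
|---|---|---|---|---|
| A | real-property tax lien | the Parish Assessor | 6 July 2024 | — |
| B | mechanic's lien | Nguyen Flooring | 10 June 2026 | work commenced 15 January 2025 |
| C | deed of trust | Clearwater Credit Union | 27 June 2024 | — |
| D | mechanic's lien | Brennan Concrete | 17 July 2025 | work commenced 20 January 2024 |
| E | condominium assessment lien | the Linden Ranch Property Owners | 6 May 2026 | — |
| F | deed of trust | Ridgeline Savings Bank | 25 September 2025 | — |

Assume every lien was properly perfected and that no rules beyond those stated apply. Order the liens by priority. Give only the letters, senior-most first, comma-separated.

F, D, C, B, A, E

Effective dates: B is treated as recorded 15 January 2025, the work-commencement date; D's effective date is 20 January 2024, when work began.
A is a real-property tax lien and takes priority over every other lien.
Remaining liens by effective date: D (20 January 2024), C (27 June 2024), B (15 January 2025), F (25 September 2025), E (6 May 2026).
A would otherwise be senior to F, so under the subordination agreement A and F exchange positions.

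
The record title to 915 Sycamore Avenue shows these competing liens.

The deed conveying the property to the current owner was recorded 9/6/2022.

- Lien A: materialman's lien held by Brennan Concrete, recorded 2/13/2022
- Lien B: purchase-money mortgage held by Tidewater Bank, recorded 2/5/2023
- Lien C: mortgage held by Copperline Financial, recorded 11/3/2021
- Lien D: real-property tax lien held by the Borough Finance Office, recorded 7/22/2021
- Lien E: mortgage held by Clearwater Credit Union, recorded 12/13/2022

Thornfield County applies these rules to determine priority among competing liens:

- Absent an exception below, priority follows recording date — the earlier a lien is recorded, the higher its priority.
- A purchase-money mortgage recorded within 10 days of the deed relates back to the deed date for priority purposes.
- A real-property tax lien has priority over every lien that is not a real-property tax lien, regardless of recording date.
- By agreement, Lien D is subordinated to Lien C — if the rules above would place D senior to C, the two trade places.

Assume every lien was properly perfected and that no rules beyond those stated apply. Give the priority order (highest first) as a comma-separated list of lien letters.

C, D, A, E, B

Effective dates: B was recorded 152 days after the deed, outside the 10-day window, so it keeps its recording date.
D, as a real-property tax lien, has superpriority and ranks first.
Ordering the rest by effective date: C (11/3/2021), A (2/13/2022), E (12/13/2022), B (2/5/2023).
D is senior to C before the subordination, so the two trade places.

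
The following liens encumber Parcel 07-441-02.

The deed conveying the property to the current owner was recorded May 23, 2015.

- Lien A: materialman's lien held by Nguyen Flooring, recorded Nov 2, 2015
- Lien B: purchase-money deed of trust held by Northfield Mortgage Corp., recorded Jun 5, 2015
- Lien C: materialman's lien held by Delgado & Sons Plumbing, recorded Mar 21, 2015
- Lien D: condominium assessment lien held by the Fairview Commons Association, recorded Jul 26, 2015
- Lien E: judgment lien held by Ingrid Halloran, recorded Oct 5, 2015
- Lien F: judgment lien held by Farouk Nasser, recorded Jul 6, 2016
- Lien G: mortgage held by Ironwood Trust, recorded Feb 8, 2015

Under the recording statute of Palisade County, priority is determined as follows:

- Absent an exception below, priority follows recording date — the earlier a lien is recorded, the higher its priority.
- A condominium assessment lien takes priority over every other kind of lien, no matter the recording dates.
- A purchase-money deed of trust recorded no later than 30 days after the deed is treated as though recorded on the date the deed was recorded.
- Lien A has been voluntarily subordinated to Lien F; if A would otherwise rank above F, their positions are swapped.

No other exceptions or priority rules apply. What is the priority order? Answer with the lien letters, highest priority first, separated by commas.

Adjusting effective dates: B relates back to the deed date May 23, 2015.
As a condominium assessment lien, D is senior to every other lien.
Remaining liens by effective date: G (Feb 8, 2015), C (Mar 21, 2015), B (May 23, 2015), E (Oct 5, 2015), A (Nov 2, 2015), F (Jul 6, 2016).
Because A would otherwise rank above F, the subordination swaps them.

D, G, C, B, E, F, A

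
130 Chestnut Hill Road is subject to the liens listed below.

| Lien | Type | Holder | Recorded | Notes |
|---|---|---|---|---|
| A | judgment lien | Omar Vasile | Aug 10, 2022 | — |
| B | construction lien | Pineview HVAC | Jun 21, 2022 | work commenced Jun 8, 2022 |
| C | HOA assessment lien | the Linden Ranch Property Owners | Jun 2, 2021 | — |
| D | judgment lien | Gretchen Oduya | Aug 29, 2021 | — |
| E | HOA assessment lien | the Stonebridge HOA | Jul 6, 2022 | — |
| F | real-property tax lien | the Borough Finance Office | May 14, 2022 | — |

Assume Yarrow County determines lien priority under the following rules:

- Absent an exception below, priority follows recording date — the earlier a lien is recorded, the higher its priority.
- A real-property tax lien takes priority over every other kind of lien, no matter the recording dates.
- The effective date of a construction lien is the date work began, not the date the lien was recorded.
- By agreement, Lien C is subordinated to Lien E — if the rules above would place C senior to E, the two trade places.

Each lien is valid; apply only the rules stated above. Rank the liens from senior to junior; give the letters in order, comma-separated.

F, E, D, B, C, A

Effective dates after the stated exceptions: B's effective date is Jun 8, 2022, when work began.
As a real-property tax lien, F is senior to every other lien.
Remaining liens by effective date: C (Jun 2, 2021), D (Aug 29, 2021), B (Jun 8, 2022), E (Jul 6, 2022), A (Aug 10, 2022).
The subordination applies — C was senior to E — so C and E swap.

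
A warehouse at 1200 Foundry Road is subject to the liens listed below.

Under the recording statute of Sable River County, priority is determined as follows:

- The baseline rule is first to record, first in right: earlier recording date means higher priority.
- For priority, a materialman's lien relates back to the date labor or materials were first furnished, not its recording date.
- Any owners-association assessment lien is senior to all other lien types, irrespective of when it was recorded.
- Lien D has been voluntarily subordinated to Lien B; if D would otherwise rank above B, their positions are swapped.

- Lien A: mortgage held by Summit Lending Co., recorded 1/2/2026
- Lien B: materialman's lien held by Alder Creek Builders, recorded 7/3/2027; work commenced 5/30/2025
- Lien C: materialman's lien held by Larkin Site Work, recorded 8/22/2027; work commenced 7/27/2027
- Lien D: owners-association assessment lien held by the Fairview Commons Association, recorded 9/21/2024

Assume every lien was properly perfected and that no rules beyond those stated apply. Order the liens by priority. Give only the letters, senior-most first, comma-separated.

B, D, A, C

Effective dates after the stated exceptions: B's effective date is 5/30/2025, when work began; C relates back to 7/27/2027 (work commenced).
As an owners-association assessment lien, D is senior to every other lien.
The other liens, earliest effective date first: B (5/30/2025), A (1/2/2026), C (7/27/2027).
Because D would otherwise rank above B, the subordination swaps them.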